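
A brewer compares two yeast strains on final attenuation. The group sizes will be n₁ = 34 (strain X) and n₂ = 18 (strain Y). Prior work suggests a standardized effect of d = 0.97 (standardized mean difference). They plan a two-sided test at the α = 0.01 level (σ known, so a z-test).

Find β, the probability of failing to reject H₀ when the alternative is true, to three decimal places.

β ≈ 0.226

Noncentrality parameter: δ = d / √(1/n₁ + 1/n₂) = 0.97 / √(1/34 + 1/18) = 3.3277
Critical value for a two-sided test at α = 0.01: z_{α/2} = 2.576.
Power = Φ(δ − 2.576) + Φ(−δ − 2.576) = Φ(0.752) + Φ(-5.904) = 0.7739 + 0.0000 = 0.7739.
Type II error: β = 1 − power = 1 − 0.7739 = 0.2261.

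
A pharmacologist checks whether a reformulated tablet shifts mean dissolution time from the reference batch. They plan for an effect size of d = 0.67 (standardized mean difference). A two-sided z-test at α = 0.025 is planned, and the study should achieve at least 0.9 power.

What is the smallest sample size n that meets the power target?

n = 28

Set Φ(δ − 2.241) = 0.9; then δ − 2.241 = Φ⁻¹(0.9) = 1.282, giving δ = 3.523.
(For δ > 0 the lower-tail rejection region contributes negligibly to power, so the one-term inversion is standard.)
δ = d·√n ⇒ n = (δ/d)² = (3.523 / 0.67)² = 27.65.
Round up to the next whole unit.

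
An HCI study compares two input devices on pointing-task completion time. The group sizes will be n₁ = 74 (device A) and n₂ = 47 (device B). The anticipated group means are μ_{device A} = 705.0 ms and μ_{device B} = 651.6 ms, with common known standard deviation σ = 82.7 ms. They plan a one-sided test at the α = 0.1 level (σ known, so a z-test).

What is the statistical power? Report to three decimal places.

Standardized effect: d = |μ_{device A} − μ_{device B}| / σ = |705.0 − 651.6| / 82.7 = 0.6457
Noncentrality parameter: δ = d / √(1/n₁ + 1/n₂) = 0.6457 / √(1/74 + 1/47) = 3.4618
Critical value for a one-sided test at α = 0.1: z_α = 1.282.
Power = P(Z > 1.282 − δ) = Φ(2.180) = 0.9854.

Power ≈ 0.985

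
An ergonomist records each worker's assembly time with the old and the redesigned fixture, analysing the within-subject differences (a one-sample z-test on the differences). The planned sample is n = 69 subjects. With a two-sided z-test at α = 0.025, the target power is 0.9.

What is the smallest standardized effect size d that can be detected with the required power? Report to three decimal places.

Need Φ(δ − 2.241) = 0.9, so δ = 2.241 + 1.282 = 3.523.
(Lower-tail contribution to power is negligible for δ > 0.)
δ = d·√n ⇒ d = δ/√n = 3.523/√69 = 0.4241.

d ≈ 0.424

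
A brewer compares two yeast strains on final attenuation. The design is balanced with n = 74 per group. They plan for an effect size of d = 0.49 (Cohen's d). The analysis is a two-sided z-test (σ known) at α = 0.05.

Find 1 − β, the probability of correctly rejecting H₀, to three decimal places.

Power ≈ 0.846

Noncentrality parameter: δ = d·√(n/2) = 0.49 × √(74/2) = 2.9806
Critical value for a two-sided test at α = 0.05: z_{α/2} = 1.960.
Power = Φ(δ − 1.960) + Φ(−δ − 1.960) = Φ(1.021) + Φ(-4.941) = 0.8463 + 0.0000 = 0.8463.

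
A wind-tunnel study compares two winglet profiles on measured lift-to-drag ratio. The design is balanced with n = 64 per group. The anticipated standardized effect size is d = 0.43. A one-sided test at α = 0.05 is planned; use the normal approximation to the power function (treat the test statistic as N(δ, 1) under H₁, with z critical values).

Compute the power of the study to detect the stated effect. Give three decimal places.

Power ≈ 0.785

Noncentrality parameter: δ = d·√(n/2) = 0.43 × √(64/2) = 2.4324
One-sided α = 0.05 → critical value z_{0.05} = 1.645.
Power = Φ(δ − 1.645) = Φ(0.788) = 0.7845.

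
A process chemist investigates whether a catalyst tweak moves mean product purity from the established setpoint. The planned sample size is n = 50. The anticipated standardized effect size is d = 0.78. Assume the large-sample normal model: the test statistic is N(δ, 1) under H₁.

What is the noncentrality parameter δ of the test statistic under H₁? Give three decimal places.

δ ≈ 5.515

The noncentrality parameter scales effect size by the design's sample-size factor: δ = d·√n = 0.78 × √50 = 5.5154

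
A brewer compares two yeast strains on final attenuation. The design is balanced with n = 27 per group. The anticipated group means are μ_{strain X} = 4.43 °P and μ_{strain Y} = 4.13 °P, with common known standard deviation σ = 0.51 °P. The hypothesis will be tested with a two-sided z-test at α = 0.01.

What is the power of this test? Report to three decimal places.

Standardized effect: d = |μ_{strain X} − μ_{strain Y}| / σ = |4.43 − 4.13| / 0.51 = 0.5882
Noncentrality parameter: δ = d·√(n/2) = 0.5882 × √(27/2) = 2.1613
Two-sided α = 0.01 → critical value z_{0.005} = 2.576.
Power = Φ(δ − 2.576) + Φ(−δ − 2.576) = Φ(-0.415) + Φ(-4.737) = 0.3392 + 0.0000 = 0.3392.

Power ≈ 0.339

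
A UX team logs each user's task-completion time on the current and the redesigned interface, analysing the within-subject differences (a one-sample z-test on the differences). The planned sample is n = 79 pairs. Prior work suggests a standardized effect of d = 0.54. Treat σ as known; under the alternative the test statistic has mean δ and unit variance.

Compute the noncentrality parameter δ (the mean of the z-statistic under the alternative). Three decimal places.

δ = d·√n = 0.54 × √79 = 4.7996

δ ≈ 4.800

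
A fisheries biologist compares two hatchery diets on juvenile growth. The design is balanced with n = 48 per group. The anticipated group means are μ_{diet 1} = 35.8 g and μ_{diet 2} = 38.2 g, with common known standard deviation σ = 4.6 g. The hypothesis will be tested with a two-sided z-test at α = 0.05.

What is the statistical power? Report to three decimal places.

Standardized effect: d = |μ_{diet 1} − μ_{diet 2}| / σ = |35.8 − 38.2| / 4.6 = 0.5217
Noncentrality parameter: δ = d·√(n/2) = 0.5217 × √(48/2) = 2.5560
Critical value for a two-sided test at α = 0.05: z_{α/2} = 1.960.
Power = Φ(δ − 1.960) + Φ(−δ − 1.960) = Φ(0.596) + Φ(-4.516) = 0.7244 + 0.0000 = 0.7244.

Power ≈ 0.724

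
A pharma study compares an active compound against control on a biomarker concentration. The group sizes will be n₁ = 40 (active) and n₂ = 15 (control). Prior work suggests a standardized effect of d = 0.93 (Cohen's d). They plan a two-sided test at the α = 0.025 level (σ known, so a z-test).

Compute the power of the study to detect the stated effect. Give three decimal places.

Noncentrality parameter: δ = d / √(1/n₁ + 1/n₂) = 0.93 / √(1/40 + 1/15) = 3.0717
Two-sided α = 0.025 → critical value z_{0.0125} = 2.241.
Power = Φ(δ − 2.241) + Φ(−δ − 2.241) = Φ(0.830) + Φ(-5.313) = 0.7968 + 0.0000 = 0.7968.

Power ≈ 0.797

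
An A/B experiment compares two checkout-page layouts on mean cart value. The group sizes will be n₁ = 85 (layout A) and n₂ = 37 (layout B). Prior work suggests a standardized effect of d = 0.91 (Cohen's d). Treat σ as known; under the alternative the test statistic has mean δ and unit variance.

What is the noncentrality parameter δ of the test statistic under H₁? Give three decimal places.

The noncentrality parameter scales effect size by the design's sample-size factor: δ = d / √(1/n₁ + 1/n₂) = 0.91 / √(1/85 + 1/37) = 4.6203

δ ≈ 4.620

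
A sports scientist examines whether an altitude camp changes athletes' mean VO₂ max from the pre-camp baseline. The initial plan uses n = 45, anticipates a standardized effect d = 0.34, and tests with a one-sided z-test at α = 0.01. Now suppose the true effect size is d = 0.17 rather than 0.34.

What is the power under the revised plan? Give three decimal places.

Power ≈ 0.118

With d = 0.17: δ = d·√n = 0.17 × √45 = 1.1404. Critical value z_{0.01} = 2.326.
Revised power = Φ(δ − 2.326) = Φ(-1.186) = 0.1178.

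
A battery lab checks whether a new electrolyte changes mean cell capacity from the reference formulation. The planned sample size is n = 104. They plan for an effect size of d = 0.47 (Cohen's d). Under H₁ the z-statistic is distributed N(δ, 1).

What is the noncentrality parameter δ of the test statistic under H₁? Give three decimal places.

The noncentrality parameter scales effect size by the design's sample-size factor: δ = d·√n = 0.47 × √104 = 4.7931

δ ≈ 4.793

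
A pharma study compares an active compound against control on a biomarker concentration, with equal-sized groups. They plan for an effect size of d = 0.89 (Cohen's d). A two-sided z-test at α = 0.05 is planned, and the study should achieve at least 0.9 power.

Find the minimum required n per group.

For power 0.9 need Φ(δ − z_{0.025}) = 0.9, so δ = z_{0.025} + z_{0.10} = 1.960 + 1.282 = 3.242.
(Ignoring the negligible lower-tail rejection probability gives the usual closed-form inversion.)
δ = d·√(n/2) ⇒ n = 2(δ/d)² = 2 × (3.242 / 0.89)² = 26.53.
Round up to the next whole unit.

n = 27 per group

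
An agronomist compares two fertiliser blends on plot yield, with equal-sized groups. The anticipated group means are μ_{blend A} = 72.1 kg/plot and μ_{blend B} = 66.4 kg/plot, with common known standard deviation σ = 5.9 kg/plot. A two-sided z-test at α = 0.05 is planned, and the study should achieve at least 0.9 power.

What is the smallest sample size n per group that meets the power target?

Standardized effect: d = |μ_{blend A} − μ_{blend B}| / σ = |72.1 − 66.4| / 5.9 = 0.9661
Set Φ(δ − 1.960) = 0.9; then δ − 1.960 = Φ⁻¹(0.9) = 1.282, giving δ = 3.242.
(Ignoring the negligible lower-tail rejection probability gives the usual closed-form inversion.)
δ = d·√(n/2) ⇒ n = 2(δ/d)² = 2 × (3.242 / 0.9661)² = 22.52.
Rounding up, n = 23 per group.

n = 23 per group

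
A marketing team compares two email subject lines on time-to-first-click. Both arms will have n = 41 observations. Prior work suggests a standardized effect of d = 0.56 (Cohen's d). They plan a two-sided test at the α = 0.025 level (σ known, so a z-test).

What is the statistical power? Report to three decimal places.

Noncentrality parameter: δ = d·√(n/2) = 0.56 × √(41/2) = 2.5355
Two-sided α = 0.025 → critical value z_{0.0125} = 2.241.
Power = Φ(δ − 2.241) + Φ(−δ − 2.241) = Φ(0.294) + Φ(-4.777) = 0.6157 + 0.0000 = 0.6157.

Power ≈ 0.616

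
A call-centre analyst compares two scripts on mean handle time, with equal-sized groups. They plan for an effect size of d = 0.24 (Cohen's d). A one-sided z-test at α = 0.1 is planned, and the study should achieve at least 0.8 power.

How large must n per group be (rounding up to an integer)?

n = 157 per group

Set Φ(δ − 1.282) = 0.8; then δ − 1.282 = Φ⁻¹(0.8) = 0.842, giving δ = 2.123.
δ = d·√(n/2) ⇒ n = 2(δ/d)² = 2 × (2.123 / 0.24)² = 156.52.
Rounding up, n = 157 per group.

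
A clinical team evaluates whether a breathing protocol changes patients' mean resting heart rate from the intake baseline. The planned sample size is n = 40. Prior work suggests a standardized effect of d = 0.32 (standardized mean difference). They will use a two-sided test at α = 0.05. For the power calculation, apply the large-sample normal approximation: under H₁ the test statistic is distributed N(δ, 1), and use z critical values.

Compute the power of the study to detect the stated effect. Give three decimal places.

Power ≈ 0.526

Noncentrality parameter: δ = d·√n = 0.32 × √40 = 2.0239
Critical value for a two-sided test at α = 0.05: z_{α/2} = 1.960.
Power = Φ(δ − 1.960) + Φ(−δ − 1.960) = Φ(0.064) + Φ(-3.984) = 0.5255 + 0.0000 = 0.5255.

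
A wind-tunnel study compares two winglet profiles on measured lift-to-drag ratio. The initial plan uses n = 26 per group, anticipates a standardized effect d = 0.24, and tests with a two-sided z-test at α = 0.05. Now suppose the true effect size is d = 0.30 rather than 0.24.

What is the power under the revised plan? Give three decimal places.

Power ≈ 0.191

With d = 0.30: δ = d·√(n/2) = 0.30 × √(26/2) = 1.0817. Critical value z_{0.025} = 1.960.
Revised power = Φ(δ − 1.960) + Φ(−δ − 1.960) = Φ(-0.878) + Φ(-3.042) = 0.1899 + 0.0012 = 0.1911.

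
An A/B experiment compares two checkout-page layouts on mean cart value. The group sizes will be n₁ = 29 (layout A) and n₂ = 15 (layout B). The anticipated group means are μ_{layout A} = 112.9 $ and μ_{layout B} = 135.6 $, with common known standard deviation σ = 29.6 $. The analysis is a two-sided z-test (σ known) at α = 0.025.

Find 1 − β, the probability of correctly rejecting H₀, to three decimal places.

Power ≈ 0.567

Standardized effect: d = |μ_{layout A} − μ_{layout B}| / σ = |112.9 − 135.6| / 29.6 = 0.7669
Noncentrality parameter: λ = d / √(1/n₁ + 1/n₂) = 0.7669 / √(1/29 + 1/15) = 2.4113
Two-sided α = 0.025 → critical value z_{0.0125} = 2.241.
Power = Φ(λ − 2.241) + Φ(−λ − 2.241) = Φ(0.170) + Φ(-4.653) = 0.5675 + 0.0000 = 0.5675.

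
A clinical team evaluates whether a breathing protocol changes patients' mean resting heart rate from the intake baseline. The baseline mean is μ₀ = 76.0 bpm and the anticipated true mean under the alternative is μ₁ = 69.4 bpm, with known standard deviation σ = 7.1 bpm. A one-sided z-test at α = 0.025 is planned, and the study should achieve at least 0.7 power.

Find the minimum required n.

n = 8

Standardized effect: d = |μ₁ − μ₀| / σ = |69.4 − 76.0| / 7.1 = 0.9296
Set Φ(δ − 1.960) = 0.7; then δ − 1.960 = Φ⁻¹(0.7) = 0.524, giving δ = 2.484.
δ = d·√n ⇒ n = (δ/d)² = (2.484 / 0.9296)² = 7.14.
Round up to the next whole unit.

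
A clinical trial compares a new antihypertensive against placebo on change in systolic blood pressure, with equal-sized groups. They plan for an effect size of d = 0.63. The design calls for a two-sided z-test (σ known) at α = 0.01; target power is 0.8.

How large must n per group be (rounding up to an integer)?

Set Φ(δ − 2.576) = 0.8; then δ − 2.576 = Φ⁻¹(0.8) = 0.842, giving δ = 3.417.
(Ignoring the negligible lower-tail rejection probability gives the usual closed-form inversion.)
δ = d·√(n/2) ⇒ n = 2(δ/d)² = 2 × (3.417 / 0.63)² = 58.85.
Rounding up, n = 59 per group.

n = 59 per group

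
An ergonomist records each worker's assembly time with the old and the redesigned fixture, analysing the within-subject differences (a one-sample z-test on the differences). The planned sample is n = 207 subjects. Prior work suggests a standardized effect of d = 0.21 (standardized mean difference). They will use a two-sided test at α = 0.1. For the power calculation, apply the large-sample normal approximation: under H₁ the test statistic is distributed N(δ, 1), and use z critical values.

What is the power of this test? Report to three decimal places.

Noncentrality parameter: δ = d·√n = 0.21 × √207 = 3.0214
Critical value for a two-sided test at α = 0.1: z_{α/2} = 1.645.
Power = Φ(δ − 1.645) + Φ(−δ − 1.645) = Φ(1.377) + Φ(-4.666) = 0.9157 + 0.0000 = 0.9157.

Power ≈ 0.916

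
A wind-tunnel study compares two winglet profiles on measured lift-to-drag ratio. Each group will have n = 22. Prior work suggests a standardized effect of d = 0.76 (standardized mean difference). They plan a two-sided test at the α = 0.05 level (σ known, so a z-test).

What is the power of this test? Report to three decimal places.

Noncentrality parameter: λ = d·√(n/2) = 0.76 × √(22/2) = 2.5206
Critical value for a two-sided test at α = 0.05: z_{α/2} = 1.960.
Power = Φ(λ − 1.960) + Φ(−λ − 1.960) = Φ(0.561) + Φ(-4.481) = 0.7125 + 0.0000 = 0.7125.

Power ≈ 0.712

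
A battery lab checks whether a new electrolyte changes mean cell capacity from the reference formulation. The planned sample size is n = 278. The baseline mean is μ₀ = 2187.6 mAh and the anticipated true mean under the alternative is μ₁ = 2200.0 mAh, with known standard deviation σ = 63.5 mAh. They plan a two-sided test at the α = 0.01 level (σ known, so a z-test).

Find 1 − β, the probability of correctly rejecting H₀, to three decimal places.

Power ≈ 0.752

Standardized effect: d = |μ₁ − μ₀| / σ = |2200.0 − 2187.6| / 63.5 = 0.1953
Noncentrality parameter: δ = d·√n = 0.1953 × √278 = 3.2559
Two-sided α = 0.01 → critical value z_{0.005} = 2.576.
Power = Φ(δ − 2.576) + Φ(−δ − 2.576) = Φ(0.680) + Φ(-5.832) = 0.7518 + 0.0000 = 0.7518.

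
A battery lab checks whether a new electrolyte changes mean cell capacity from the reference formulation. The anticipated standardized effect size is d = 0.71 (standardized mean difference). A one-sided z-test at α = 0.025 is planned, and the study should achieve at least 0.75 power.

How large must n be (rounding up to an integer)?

Set Φ(δ − 1.960) = 0.75; then δ − 1.960 = Φ⁻¹(0.75) = 0.674, giving δ = 2.634.
δ = d·√n ⇒ n = (δ/d)² = (2.634 / 0.71)² = 13.77.
Round up to the next whole unit.

n = 14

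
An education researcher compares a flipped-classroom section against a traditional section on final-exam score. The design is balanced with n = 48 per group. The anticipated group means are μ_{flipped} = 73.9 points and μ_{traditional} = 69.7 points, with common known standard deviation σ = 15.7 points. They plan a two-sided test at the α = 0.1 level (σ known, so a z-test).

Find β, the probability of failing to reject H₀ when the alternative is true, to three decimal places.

Standardized effect: d = |μ_{flipped} − μ_{traditional}| / σ = |73.9 − 69.7| / 15.7 = 0.2675
Noncentrality parameter: δ = d·√(n/2) = 0.2675 × √(48/2) = 1.3106
Two-sided α = 0.1 → critical value z_{0.05} = 1.645.
Power = Φ(δ − 1.645) + Φ(−δ − 1.645) = Φ(-0.334) + Φ(-2.955) = 0.3691 + 0.0016 = 0.3706.
Type II error: β = 1 − power = 1 − 0.3706 = 0.6294.

β ≈ 0.629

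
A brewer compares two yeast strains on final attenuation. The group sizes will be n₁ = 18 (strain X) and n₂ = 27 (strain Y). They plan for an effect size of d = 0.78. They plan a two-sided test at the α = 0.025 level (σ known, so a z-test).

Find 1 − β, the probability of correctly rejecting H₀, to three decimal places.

Power ≈ 0.626

Noncentrality parameter: λ = d / √(1/n₁ + 1/n₂) = 0.78 / √(1/18 + 1/27) = 2.5633
Critical value for a two-sided test at α = 0.025: z_{α/2} = 2.241.
Power = Φ(λ − 2.241) + Φ(−λ − 2.241) = Φ(0.322) + Φ(-4.805) = 0.6263 + 0.0000 = 0.6263.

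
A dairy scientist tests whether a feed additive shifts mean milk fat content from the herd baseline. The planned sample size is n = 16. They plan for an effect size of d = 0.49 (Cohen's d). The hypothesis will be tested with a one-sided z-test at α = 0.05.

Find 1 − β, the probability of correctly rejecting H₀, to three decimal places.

Noncentrality parameter: δ = d·√n = 0.49 × √16 = 1.9600
One-sided α = 0.05 → critical value z_{0.05} = 1.645.
Power = P(Z > 1.645 − δ) = Φ(0.315) = 0.6237.

Power ≈ 0.624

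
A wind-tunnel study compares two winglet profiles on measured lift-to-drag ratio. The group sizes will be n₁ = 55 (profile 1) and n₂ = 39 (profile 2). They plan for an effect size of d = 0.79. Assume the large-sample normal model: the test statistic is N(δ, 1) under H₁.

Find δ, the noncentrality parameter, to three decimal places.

The noncentrality parameter scales effect size by the design's sample-size factor: δ = d / √(1/n₁ + 1/n₂) = 0.79 / √(1/55 + 1/39) = 3.7738

δ ≈ 3.774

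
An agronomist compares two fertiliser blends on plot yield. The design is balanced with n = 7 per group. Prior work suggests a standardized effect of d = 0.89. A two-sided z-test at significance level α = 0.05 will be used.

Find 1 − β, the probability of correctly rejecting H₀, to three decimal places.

Noncentrality parameter: δ = d·√(n/2) = 0.89 × √(7/2) = 1.6650
Two-sided α = 0.05 → critical value z_{0.025} = 1.960.
Power = Φ(δ − 1.960) + Φ(−δ − 1.960) = Φ(-0.295) + Φ(-3.625) = 0.3840 + 0.0001 = 0.3842.

Power ≈ 0.384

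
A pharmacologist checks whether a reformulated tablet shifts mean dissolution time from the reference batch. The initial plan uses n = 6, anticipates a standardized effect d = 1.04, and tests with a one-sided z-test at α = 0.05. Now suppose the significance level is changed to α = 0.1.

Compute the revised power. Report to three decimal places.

δ = d·√n = 1.04 × √6 = 2.5475 (unchanged). New critical value: z_{0.1} = 1.282.
Revised power = P(Z > 1.282 − δ) = Φ(1.266) = 0.8972.

Power ≈ 0.897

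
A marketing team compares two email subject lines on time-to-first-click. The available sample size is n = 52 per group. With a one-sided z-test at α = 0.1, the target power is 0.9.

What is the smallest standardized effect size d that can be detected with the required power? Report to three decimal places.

Need Φ(δ − 1.282) = 0.9, so δ = 1.282 + 1.282 = 2.563.
δ = d·√(n/2) ⇒ d = δ/√(n/2) = 2.563/√(52/2) = 0.5027.

d ≈ 0.503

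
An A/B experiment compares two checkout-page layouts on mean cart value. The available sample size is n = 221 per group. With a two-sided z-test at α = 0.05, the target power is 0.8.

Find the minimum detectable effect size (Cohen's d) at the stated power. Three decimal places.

d ≈ 0.267

Required noncentrality: δ = z_{0.025} + z_{0.20} = 1.960 + 0.842 = 2.802.
(The second rejection-region term Φ(−δ − z_{α/2}) is negligible and dropped.)
δ = d·√(n/2) ⇒ d = δ/√(n/2) = 2.802/√(221/2) = 0.2665.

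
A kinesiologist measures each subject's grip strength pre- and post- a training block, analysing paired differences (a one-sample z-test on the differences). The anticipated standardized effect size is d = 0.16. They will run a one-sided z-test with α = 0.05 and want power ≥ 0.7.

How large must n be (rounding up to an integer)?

For power 0.7 need Φ(δ − z_{0.05}) = 0.7, so δ = z_{0.05} + z_{0.30} = 1.645 + 0.524 = 2.169.
δ = d·√n ⇒ n = (δ/d)² = (2.169 / 0.16)² = 183.81.
Round up to the next whole unit.

n = 184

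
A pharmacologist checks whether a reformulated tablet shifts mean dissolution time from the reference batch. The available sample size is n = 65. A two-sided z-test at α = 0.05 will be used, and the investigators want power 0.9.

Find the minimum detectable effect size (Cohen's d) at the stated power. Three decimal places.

Required noncentrality: δ = z_{0.025} + z_{0.10} = 1.960 + 1.282 = 3.242.
(The second rejection-region term Φ(−δ − z_{α/2}) is negligible and dropped.)
δ = d·√n ⇒ d = δ/√n = 3.242/√65 = 0.4021.

d ≈ 0.402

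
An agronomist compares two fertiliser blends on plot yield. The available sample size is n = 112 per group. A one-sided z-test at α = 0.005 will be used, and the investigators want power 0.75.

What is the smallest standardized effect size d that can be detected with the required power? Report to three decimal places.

d ≈ 0.434

Required noncentrality: δ = z_{0.005} + z_{0.25} = 2.576 + 0.674 = 3.250.
δ = d·√(n/2) ⇒ d = δ/√(n/2) = 3.250/√(112/2) = 0.4343.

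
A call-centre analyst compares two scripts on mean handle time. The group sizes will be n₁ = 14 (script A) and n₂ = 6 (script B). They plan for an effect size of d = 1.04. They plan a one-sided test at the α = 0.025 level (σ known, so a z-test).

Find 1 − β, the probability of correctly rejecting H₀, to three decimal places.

Power ≈ 0.568

Noncentrality parameter: δ = d / √(1/n₁ + 1/n₂) = 1.04 / √(1/14 + 1/6) = 2.1314
Critical value for a one-sided test at α = 0.025: z_α = 1.960.
Power = P(Z > 1.960 − δ) = Φ(0.171) = 0.5680.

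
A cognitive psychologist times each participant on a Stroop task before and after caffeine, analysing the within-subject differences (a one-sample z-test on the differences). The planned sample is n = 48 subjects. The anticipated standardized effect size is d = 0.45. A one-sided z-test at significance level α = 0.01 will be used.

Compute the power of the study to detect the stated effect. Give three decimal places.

Power ≈ 0.786

Noncentrality parameter: δ = d·√n = 0.45 × √48 = 3.1177
Critical value for a one-sided test at α = 0.01: z_α = 2.326.
Power = P(Z > 2.326 − δ) = Φ(0.791) = 0.7856.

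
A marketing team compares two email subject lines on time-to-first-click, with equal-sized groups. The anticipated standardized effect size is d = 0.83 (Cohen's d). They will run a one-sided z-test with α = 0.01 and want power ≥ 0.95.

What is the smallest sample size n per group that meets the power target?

Set Φ(δ − 2.326) = 0.95; then δ − 2.326 = Φ⁻¹(0.95) = 1.645, giving δ = 3.971.
δ = d·√(n/2) ⇒ n = 2(δ/d)² = 2 × (3.971 / 0.83)² = 45.78.
Round up to the next whole unit.

n = 46 per group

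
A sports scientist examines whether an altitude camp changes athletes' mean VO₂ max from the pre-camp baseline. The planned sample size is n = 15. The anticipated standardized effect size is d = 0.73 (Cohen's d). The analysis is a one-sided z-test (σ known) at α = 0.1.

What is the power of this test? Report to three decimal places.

Power ≈ 0.939

Noncentrality parameter: δ = d·√n = 0.73 × √15 = 2.8273
One-sided α = 0.1 → critical value z_{0.1} = 1.282.
Power = Φ(δ − 1.282) = Φ(1.546) = 0.9389.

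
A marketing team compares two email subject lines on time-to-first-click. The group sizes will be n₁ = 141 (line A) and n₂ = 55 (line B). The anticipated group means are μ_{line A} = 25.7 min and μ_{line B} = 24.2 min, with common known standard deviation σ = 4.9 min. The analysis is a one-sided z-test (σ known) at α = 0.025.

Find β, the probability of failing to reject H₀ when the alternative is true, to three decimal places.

Standardized effect: d = |μ_{line A} − μ_{line B}| / σ = |25.7 − 24.2| / 4.9 = 0.3061
Noncentrality parameter: λ = d / √(1/n₁ + 1/n₂) = 0.3061 / √(1/141 + 1/55) = 1.9256
One-sided α = 0.025 → critical value z_{0.025} = 1.960.
Power = P(Z > 1.960 − λ) = Φ(-0.034) = 0.4863.
Type II error: β = 1 − power = 1 − 0.4863 = 0.5137.

β ≈ 0.514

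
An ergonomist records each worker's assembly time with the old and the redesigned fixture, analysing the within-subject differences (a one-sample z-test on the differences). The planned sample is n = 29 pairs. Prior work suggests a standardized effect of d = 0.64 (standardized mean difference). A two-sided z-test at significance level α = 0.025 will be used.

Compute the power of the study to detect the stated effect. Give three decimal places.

Power ≈ 0.886

Noncentrality parameter: δ = d·√n = 0.64 × √29 = 3.4465
Two-sided α = 0.025 → critical value z_{0.0125} = 2.241.
Power = Φ(δ − 2.241) + Φ(−δ − 2.241) = Φ(1.205) + Φ(-5.688) = 0.8859 + 0.0000 = 0.8859.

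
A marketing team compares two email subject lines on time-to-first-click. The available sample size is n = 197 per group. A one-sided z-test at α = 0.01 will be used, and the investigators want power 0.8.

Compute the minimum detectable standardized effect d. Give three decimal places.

Required noncentrality: δ = z_{0.01} + z_{0.20} = 2.326 + 0.842 = 3.168.
δ = d·√(n/2) ⇒ d = δ/√(n/2) = 3.168/√(197/2) = 0.3192.

d ≈ 0.319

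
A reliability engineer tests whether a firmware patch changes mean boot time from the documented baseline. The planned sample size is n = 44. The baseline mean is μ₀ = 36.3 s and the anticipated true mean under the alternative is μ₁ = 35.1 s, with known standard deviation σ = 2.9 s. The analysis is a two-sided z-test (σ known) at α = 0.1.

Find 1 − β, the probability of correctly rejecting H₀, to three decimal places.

Standardized effect: d = |μ₁ − μ₀| / σ = |35.1 − 36.3| / 2.9 = 0.4138
Noncentrality parameter: δ = d·√n = 0.4138 × √44 = 2.7448
Two-sided α = 0.1 → critical value z_{0.05} = 1.645.
Power = Φ(δ − 1.645) + Φ(−δ − 1.645) = Φ(1.100) + Φ(-4.390) = 0.8643 + 0.0000 = 0.8643.

Power ≈ 0.864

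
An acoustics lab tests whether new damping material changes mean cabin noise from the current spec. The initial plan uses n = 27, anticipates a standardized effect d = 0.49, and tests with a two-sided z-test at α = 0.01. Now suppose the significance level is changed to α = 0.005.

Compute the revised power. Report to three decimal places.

Power ≈ 0.397

δ = d·√n = 0.49 × √27 = 2.5461 (unchanged). New critical value: z_{0.0025} = 2.807.
Revised power = Φ(δ − 2.807) + Φ(−δ − 2.807) = Φ(-0.261) + Φ(-5.353) = 0.3971 + 0.0000 = 0.3971.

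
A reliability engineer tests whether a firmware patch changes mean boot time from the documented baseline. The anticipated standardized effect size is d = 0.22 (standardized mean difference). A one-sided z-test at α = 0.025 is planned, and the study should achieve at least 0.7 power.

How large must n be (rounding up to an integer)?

n = 128

For power 0.7 need Φ(δ − z_{0.025}) = 0.7, so δ = z_{0.025} + z_{0.30} = 1.960 + 0.524 = 2.484.
δ = d·√n ⇒ n = (δ/d)² = (2.484 / 0.22)² = 127.52.
Round up to the next whole unit.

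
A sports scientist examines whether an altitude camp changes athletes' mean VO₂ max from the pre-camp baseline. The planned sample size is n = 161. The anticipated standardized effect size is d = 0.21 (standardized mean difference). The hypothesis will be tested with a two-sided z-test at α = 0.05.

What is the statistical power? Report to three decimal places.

Noncentrality parameter: δ = d·√n = 0.21 × √161 = 2.6646
Critical value for a two-sided test at α = 0.05: z_{α/2} = 1.960.
Power = Φ(δ − 1.960) + Φ(−δ − 1.960) = Φ(0.705) + Φ(-4.625) = 0.7595 + 0.0000 = 0.7595.

Power ≈ 0.759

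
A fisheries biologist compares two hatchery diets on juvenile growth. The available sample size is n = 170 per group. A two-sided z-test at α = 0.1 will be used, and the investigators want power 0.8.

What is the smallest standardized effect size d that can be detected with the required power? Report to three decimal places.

Need Φ(δ − 1.645) = 0.8, so δ = 1.645 + 0.842 = 2.486.
(The second rejection-region term Φ(−δ − z_{α/2}) is negligible and dropped.)
δ = d·√(n/2) ⇒ d = δ/√(n/2) = 2.486/√(170/2) = 0.2697.

d ≈ 0.270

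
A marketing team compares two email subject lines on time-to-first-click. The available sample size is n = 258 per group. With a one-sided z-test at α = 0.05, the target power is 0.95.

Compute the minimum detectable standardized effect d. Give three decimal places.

Required noncentrality: δ = z_{0.05} + z_{0.05} = 1.645 + 1.645 = 3.290.
δ = d·√(n/2) ⇒ d = δ/√(n/2) = 3.290/√(258/2) = 0.2896.

d ≈ 0.290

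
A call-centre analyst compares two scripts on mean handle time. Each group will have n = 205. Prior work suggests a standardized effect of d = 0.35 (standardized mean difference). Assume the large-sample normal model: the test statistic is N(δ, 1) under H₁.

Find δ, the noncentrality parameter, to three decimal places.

δ ≈ 3.543

The noncentrality parameter scales effect size by the design's sample-size factor: δ = d·√(n/2) = 0.35 × √(205/2) = 3.5435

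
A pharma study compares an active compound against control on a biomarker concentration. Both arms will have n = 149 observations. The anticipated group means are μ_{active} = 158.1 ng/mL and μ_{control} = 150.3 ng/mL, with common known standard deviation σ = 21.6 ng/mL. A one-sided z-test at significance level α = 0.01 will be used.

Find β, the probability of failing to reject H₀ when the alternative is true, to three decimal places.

Standardized effect: d = |μ_{active} − μ_{control}| / σ = |158.1 − 150.3| / 21.6 = 0.3611
Noncentrality parameter: δ = d·√(n/2) = 0.3611 × √(149/2) = 3.1169
Critical value for a one-sided test at α = 0.01: z_α = 2.326.
Power = P(Z > 2.326 − δ) = Φ(0.791) = 0.7854.
Type II error: β = 1 − power = 1 − 0.7854 = 0.2146.

β ≈ 0.215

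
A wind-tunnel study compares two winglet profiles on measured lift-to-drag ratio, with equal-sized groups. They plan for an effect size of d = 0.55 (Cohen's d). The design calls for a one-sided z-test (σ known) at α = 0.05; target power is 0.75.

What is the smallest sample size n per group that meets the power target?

For power 0.75 need Φ(δ − z_{0.05}) = 0.75, so δ = z_{0.05} + z_{0.25} = 1.645 + 0.674 = 2.319.
δ = d·√(n/2) ⇒ n = 2(δ/d)² = 2 × (2.319 / 0.55)² = 35.57.
Round up to the next whole unit.

n = 36 per group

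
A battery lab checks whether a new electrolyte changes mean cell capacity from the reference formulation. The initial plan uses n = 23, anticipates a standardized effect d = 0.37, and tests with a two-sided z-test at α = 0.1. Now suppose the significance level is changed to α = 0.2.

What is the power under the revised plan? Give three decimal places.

Power ≈ 0.690

δ = d·√n = 0.37 × √23 = 1.7745 (unchanged). New critical value: z_{0.1} = 1.282.
Revised power = Φ(δ − 1.282) + Φ(−δ − 1.282) = Φ(0.493) + Φ(-3.056) = 0.6890 + 0.0011 = 0.6901.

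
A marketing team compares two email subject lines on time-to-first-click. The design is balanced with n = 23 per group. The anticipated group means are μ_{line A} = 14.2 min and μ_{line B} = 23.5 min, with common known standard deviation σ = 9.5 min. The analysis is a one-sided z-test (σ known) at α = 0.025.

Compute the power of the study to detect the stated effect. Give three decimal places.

Power ≈ 0.913

Standardized effect: d = |μ_{line A} − μ_{line B}| / σ = |14.2 − 23.5| / 9.5 = 0.9789
Noncentrality parameter: δ = d·√(n/2) = 0.9789 × √(23/2) = 3.3198
One-sided α = 0.025 → critical value z_{0.025} = 1.960.
Power = Φ(δ − 1.960) = Φ(1.360) = 0.9131.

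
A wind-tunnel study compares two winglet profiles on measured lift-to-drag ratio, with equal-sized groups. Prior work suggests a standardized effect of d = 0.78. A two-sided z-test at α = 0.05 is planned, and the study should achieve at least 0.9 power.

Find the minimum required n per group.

Set Φ(δ − 1.960) = 0.9; then δ − 1.960 = Φ⁻¹(0.9) = 1.282, giving δ = 3.242.
(For δ > 0 the lower-tail rejection region contributes negligibly to power, so the one-term inversion is standard.)
δ = d·√(n/2) ⇒ n = 2(δ/d)² = 2 × (3.242 / 0.78)² = 34.54.
Round up to the next whole unit.

n = 35 per group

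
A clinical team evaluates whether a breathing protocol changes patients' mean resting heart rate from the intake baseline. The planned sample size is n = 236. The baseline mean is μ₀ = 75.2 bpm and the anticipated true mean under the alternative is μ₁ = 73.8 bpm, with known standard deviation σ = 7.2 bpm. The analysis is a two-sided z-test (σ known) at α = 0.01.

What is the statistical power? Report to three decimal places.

Power ≈ 0.660

Standardized effect: d = |μ₁ − μ₀| / σ = |73.8 − 75.2| / 7.2 = 0.1944
Noncentrality parameter: δ = d·√n = 0.1944 × √236 = 2.9871
Two-sided α = 0.01 → critical value z_{0.005} = 2.576.
Power = Φ(δ − 2.576) + Φ(−δ − 2.576) = Φ(0.411) + Φ(-5.563) = 0.6596 + 0.0000 = 0.6596.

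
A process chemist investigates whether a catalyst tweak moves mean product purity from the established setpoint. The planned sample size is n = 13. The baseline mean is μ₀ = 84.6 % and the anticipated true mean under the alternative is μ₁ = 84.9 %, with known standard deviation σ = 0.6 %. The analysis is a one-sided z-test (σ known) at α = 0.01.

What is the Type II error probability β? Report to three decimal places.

β ≈ 0.700

Standardized effect: d = |μ₁ − μ₀| / σ = |84.9 − 84.6| / 0.6 = 0.5000
Noncentrality parameter: δ = d·√n = 0.5000 × √13 = 1.8028
One-sided α = 0.01 → critical value z_{0.01} = 2.326.
Power = P(Z > 2.326 − δ) = Φ(-0.524) = 0.3003.
Type II error: β = 1 − power = 1 − 0.3003 = 0.6997.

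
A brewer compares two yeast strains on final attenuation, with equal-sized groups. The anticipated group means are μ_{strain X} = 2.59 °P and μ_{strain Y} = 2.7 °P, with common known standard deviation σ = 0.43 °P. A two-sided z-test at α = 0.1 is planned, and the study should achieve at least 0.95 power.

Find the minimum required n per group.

Standardized effect: d = |μ_{strain X} − μ_{strain Y}| / σ = |2.59 − 2.7| / 0.43 = 0.2558
Set Φ(δ − 1.645) = 0.95; then δ − 1.645 = Φ⁻¹(0.95) = 1.645, giving δ = 3.290.
(For δ > 0 the lower-tail rejection region contributes negligibly to power, so the one-term inversion is standard.)
δ = d·√(n/2) ⇒ n = 2(δ/d)² = 2 × (3.290 / 0.2558)² = 330.75.
Rounding up, n = 331 per group.

n = 331 per group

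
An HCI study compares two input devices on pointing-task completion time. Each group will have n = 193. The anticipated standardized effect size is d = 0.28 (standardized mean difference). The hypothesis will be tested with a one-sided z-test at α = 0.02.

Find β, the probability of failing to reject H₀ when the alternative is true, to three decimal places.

Noncentrality parameter: δ = d·√(n/2) = 0.28 × √(193/2) = 2.7506
Critical value for a one-sided test at α = 0.02: z_α = 2.054.
Power = Φ(δ − 2.054) = Φ(0.697) = 0.7570.
Type II error: β = 1 − power = 1 − 0.7570 = 0.2430.

β ≈ 0.243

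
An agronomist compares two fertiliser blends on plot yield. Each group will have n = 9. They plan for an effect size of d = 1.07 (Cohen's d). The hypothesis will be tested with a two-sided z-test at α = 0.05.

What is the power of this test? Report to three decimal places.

Noncentrality parameter: δ = d·√(n/2) = 1.07 × √(9/2) = 2.2698
Two-sided α = 0.05 → critical value z_{0.025} = 1.960.
Power = Φ(δ − 1.960) + Φ(−δ − 1.960) = Φ(0.310) + Φ(-4.230) = 0.6217 + 0.0000 = 0.6217.

Power ≈ 0.622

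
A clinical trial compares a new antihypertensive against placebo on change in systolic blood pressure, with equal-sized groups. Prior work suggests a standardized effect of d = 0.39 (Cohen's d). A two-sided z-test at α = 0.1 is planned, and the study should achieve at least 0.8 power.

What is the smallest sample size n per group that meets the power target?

n = 82 per group

Set Φ(δ − 1.645) = 0.8; then δ − 1.645 = Φ⁻¹(0.8) = 0.842, giving δ = 2.486.
(For δ > 0 the lower-tail rejection region contributes negligibly to power, so the one-term inversion is standard.)
δ = d·√(n/2) ⇒ n = 2(δ/d)² = 2 × (2.486 / 0.39)² = 81.30.
Round up to the next whole unit.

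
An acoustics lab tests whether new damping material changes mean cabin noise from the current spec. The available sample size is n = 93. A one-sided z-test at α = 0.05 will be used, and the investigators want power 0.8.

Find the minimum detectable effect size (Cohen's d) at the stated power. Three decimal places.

d ≈ 0.258

Need Φ(δ − 1.645) = 0.8, so δ = 1.645 + 0.842 = 2.486.
δ = d·√n ⇒ d = δ/√n = 2.486/√93 = 0.2578.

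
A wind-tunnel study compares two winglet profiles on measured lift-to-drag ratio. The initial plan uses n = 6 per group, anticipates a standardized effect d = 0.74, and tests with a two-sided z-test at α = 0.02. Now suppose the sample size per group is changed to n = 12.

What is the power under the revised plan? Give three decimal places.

Power ≈ 0.304

With n = 12 per group: δ = d·√(n/2) = 0.74 × √(12/2) = 1.8126. Critical value z_{0.01} = 2.326.
Revised power = Φ(δ − 2.326) + Φ(−δ − 2.326) = Φ(-0.514) + Φ(-4.139) = 0.3037 + 0.0000 = 0.3037.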